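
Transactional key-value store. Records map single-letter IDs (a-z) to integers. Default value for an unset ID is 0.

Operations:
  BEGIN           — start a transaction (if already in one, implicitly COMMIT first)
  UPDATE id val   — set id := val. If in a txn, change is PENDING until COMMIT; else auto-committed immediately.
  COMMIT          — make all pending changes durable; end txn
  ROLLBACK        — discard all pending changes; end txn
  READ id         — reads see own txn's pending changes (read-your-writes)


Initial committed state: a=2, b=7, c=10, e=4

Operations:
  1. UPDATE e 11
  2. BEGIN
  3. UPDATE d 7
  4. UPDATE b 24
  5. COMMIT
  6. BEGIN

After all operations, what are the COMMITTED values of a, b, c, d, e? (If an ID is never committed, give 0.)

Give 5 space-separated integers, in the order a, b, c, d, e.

Initial committed: {a=2, b=7, c=10, e=4}
Op 1: UPDATE e=11 (auto-commit; committed e=11)
Op 2: BEGIN: in_txn=True, pending={}
Op 3: UPDATE d=7 (pending; pending now {d=7})
Op 4: UPDATE b=24 (pending; pending now {b=24, d=7})
Op 5: COMMIT: merged ['b', 'd'] into committed; committed now {a=2, b=24, c=10, d=7, e=11}
Op 6: BEGIN: in_txn=True, pending={}
Final committed: {a=2, b=24, c=10, d=7, e=11}

Answer: 2 24 10 7 11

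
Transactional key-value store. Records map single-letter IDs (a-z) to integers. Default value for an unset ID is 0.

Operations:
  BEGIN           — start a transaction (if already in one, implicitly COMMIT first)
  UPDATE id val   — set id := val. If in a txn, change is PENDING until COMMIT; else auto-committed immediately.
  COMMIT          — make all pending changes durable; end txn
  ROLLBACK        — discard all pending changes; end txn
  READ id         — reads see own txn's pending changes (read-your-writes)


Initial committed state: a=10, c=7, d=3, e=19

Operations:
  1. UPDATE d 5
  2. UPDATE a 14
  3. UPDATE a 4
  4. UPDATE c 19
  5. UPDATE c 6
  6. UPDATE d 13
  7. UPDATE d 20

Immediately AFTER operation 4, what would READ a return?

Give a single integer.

Initial committed: {a=10, c=7, d=3, e=19}
Op 1: UPDATE d=5 (auto-commit; committed d=5)
Op 2: UPDATE a=14 (auto-commit; committed a=14)
Op 3: UPDATE a=4 (auto-commit; committed a=4)
Op 4: UPDATE c=19 (auto-commit; committed c=19)
After op 4: visible(a) = 4 (pending={}, committed={a=4, c=19, d=5, e=19})

Answer: 4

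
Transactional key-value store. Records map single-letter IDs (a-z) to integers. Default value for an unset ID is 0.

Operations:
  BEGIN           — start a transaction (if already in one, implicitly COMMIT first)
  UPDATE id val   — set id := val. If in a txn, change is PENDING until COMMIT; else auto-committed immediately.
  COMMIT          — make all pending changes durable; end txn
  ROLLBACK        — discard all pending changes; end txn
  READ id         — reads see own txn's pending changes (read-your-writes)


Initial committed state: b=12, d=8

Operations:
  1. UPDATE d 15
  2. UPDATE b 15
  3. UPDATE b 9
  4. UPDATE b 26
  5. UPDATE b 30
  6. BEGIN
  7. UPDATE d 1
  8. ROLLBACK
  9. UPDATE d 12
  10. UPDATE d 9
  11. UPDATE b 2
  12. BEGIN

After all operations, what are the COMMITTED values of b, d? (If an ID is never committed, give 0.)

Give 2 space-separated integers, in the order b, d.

Initial committed: {b=12, d=8}
Op 1: UPDATE d=15 (auto-commit; committed d=15)
Op 2: UPDATE b=15 (auto-commit; committed b=15)
Op 3: UPDATE b=9 (auto-commit; committed b=9)
Op 4: UPDATE b=26 (auto-commit; committed b=26)
Op 5: UPDATE b=30 (auto-commit; committed b=30)
Op 6: BEGIN: in_txn=True, pending={}
Op 7: UPDATE d=1 (pending; pending now {d=1})
Op 8: ROLLBACK: discarded pending ['d']; in_txn=False
Op 9: UPDATE d=12 (auto-commit; committed d=12)
Op 10: UPDATE d=9 (auto-commit; committed d=9)
Op 11: UPDATE b=2 (auto-commit; committed b=2)
Op 12: BEGIN: in_txn=True, pending={}
Final committed: {b=2, d=9}

Answer: 2 9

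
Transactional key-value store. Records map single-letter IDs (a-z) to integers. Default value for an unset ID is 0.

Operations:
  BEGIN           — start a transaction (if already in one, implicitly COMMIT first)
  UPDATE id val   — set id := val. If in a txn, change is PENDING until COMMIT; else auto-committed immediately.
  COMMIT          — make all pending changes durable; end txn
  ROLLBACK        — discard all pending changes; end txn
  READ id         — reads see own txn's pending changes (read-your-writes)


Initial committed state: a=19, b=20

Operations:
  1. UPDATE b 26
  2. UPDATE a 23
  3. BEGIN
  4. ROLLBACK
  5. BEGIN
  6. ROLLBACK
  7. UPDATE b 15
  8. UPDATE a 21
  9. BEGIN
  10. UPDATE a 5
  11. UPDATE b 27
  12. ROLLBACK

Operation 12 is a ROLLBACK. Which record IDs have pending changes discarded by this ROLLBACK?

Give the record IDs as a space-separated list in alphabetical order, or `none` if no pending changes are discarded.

Initial committed: {a=19, b=20}
Op 1: UPDATE b=26 (auto-commit; committed b=26)
Op 2: UPDATE a=23 (auto-commit; committed a=23)
Op 3: BEGIN: in_txn=True, pending={}
Op 4: ROLLBACK: discarded pending []; in_txn=False
Op 5: BEGIN: in_txn=True, pending={}
Op 6: ROLLBACK: discarded pending []; in_txn=False
Op 7: UPDATE b=15 (auto-commit; committed b=15)
Op 8: UPDATE a=21 (auto-commit; committed a=21)
Op 9: BEGIN: in_txn=True, pending={}
Op 10: UPDATE a=5 (pending; pending now {a=5})
Op 11: UPDATE b=27 (pending; pending now {a=5, b=27})
Op 12: ROLLBACK: discarded pending ['a', 'b']; in_txn=False
ROLLBACK at op 12 discards: ['a', 'b']

Answer: a b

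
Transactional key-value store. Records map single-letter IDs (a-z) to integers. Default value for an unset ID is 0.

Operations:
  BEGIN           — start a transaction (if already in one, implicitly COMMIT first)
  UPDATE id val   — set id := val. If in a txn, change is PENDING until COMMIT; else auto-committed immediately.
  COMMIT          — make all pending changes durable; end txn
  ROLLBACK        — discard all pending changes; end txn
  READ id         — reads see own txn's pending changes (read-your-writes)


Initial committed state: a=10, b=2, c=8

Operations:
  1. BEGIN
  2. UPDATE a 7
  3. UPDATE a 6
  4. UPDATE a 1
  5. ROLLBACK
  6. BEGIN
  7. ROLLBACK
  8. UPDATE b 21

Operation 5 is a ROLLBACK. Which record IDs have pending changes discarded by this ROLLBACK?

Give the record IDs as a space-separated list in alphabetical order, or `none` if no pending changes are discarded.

Answer: a

Derivation:
Initial committed: {a=10, b=2, c=8}
Op 1: BEGIN: in_txn=True, pending={}
Op 2: UPDATE a=7 (pending; pending now {a=7})
Op 3: UPDATE a=6 (pending; pending now {a=6})
Op 4: UPDATE a=1 (pending; pending now {a=1})
Op 5: ROLLBACK: discarded pending ['a']; in_txn=False
Op 6: BEGIN: in_txn=True, pending={}
Op 7: ROLLBACK: discarded pending []; in_txn=False
Op 8: UPDATE b=21 (auto-commit; committed b=21)
ROLLBACK at op 5 discards: ['a']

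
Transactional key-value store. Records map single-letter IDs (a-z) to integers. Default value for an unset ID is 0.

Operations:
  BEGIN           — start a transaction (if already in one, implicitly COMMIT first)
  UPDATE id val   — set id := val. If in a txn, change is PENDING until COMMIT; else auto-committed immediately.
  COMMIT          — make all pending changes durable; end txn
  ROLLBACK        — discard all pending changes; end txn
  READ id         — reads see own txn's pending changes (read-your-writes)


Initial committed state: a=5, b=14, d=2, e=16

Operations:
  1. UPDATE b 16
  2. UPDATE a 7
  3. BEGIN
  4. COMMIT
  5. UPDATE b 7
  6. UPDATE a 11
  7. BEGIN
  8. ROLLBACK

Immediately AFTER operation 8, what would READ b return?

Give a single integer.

Initial committed: {a=5, b=14, d=2, e=16}
Op 1: UPDATE b=16 (auto-commit; committed b=16)
Op 2: UPDATE a=7 (auto-commit; committed a=7)
Op 3: BEGIN: in_txn=True, pending={}
Op 4: COMMIT: merged [] into committed; committed now {a=7, b=16, d=2, e=16}
Op 5: UPDATE b=7 (auto-commit; committed b=7)
Op 6: UPDATE a=11 (auto-commit; committed a=11)
Op 7: BEGIN: in_txn=True, pending={}
Op 8: ROLLBACK: discarded pending []; in_txn=False
After op 8: visible(b) = 7 (pending={}, committed={a=11, b=7, d=2, e=16})

Answer: 7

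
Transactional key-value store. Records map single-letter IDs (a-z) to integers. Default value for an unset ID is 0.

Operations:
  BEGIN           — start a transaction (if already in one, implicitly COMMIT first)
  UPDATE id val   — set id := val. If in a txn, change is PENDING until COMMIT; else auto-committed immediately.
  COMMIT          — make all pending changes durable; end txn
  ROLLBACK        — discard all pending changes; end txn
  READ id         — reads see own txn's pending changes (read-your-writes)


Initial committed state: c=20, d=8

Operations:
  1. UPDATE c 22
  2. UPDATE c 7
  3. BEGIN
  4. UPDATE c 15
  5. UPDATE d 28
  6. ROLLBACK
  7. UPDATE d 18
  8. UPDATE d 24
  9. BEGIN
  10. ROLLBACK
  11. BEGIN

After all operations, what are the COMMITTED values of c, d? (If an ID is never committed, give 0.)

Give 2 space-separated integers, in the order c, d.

Initial committed: {c=20, d=8}
Op 1: UPDATE c=22 (auto-commit; committed c=22)
Op 2: UPDATE c=7 (auto-commit; committed c=7)
Op 3: BEGIN: in_txn=True, pending={}
Op 4: UPDATE c=15 (pending; pending now {c=15})
Op 5: UPDATE d=28 (pending; pending now {c=15, d=28})
Op 6: ROLLBACK: discarded pending ['c', 'd']; in_txn=False
Op 7: UPDATE d=18 (auto-commit; committed d=18)
Op 8: UPDATE d=24 (auto-commit; committed d=24)
Op 9: BEGIN: in_txn=True, pending={}
Op 10: ROLLBACK: discarded pending []; in_txn=False
Op 11: BEGIN: in_txn=True, pending={}
Final committed: {c=7, d=24}

Answer: 7 24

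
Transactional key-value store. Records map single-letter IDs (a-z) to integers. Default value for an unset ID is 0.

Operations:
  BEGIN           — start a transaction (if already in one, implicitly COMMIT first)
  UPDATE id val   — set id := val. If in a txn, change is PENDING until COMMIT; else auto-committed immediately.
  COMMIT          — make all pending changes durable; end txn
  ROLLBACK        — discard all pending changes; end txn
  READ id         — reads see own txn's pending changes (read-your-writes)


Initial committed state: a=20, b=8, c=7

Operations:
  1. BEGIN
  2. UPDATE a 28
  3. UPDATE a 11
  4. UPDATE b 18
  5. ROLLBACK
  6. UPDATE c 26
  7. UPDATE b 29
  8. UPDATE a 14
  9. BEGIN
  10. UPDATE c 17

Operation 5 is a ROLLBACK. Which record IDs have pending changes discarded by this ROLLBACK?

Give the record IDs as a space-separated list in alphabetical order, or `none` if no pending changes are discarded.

Answer: a b

Derivation:
Initial committed: {a=20, b=8, c=7}
Op 1: BEGIN: in_txn=True, pending={}
Op 2: UPDATE a=28 (pending; pending now {a=28})
Op 3: UPDATE a=11 (pending; pending now {a=11})
Op 4: UPDATE b=18 (pending; pending now {a=11, b=18})
Op 5: ROLLBACK: discarded pending ['a', 'b']; in_txn=False
Op 6: UPDATE c=26 (auto-commit; committed c=26)
Op 7: UPDATE b=29 (auto-commit; committed b=29)
Op 8: UPDATE a=14 (auto-commit; committed a=14)
Op 9: BEGIN: in_txn=True, pending={}
Op 10: UPDATE c=17 (pending; pending now {c=17})
ROLLBACK at op 5 discards: ['a', 'b']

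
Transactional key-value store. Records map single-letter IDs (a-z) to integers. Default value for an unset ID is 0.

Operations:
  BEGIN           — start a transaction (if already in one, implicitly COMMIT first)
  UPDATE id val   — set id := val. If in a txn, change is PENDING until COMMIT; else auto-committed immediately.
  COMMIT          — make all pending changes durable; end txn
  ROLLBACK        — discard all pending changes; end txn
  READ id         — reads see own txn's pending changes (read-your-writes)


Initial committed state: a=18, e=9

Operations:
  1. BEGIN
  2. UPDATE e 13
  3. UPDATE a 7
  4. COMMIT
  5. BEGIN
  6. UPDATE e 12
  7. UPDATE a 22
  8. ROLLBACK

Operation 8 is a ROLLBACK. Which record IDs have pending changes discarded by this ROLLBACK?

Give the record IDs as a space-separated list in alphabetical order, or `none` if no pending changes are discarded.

Answer: a e

Derivation:
Initial committed: {a=18, e=9}
Op 1: BEGIN: in_txn=True, pending={}
Op 2: UPDATE e=13 (pending; pending now {e=13})
Op 3: UPDATE a=7 (pending; pending now {a=7, e=13})
Op 4: COMMIT: merged ['a', 'e'] into committed; committed now {a=7, e=13}
Op 5: BEGIN: in_txn=True, pending={}
Op 6: UPDATE e=12 (pending; pending now {e=12})
Op 7: UPDATE a=22 (pending; pending now {a=22, e=12})
Op 8: ROLLBACK: discarded pending ['a', 'e']; in_txn=False
ROLLBACK at op 8 discards: ['a', 'e']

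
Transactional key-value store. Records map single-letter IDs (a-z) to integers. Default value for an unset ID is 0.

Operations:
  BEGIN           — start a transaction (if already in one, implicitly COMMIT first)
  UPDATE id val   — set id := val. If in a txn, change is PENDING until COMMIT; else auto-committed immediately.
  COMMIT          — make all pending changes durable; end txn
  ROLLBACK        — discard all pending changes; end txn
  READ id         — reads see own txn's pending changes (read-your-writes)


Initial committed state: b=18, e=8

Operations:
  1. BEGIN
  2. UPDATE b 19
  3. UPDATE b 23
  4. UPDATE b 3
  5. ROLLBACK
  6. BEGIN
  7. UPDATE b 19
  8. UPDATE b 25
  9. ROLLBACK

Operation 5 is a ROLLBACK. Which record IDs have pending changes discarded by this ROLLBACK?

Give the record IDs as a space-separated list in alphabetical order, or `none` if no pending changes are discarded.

Answer: b

Derivation:
Initial committed: {b=18, e=8}
Op 1: BEGIN: in_txn=True, pending={}
Op 2: UPDATE b=19 (pending; pending now {b=19})
Op 3: UPDATE b=23 (pending; pending now {b=23})
Op 4: UPDATE b=3 (pending; pending now {b=3})
Op 5: ROLLBACK: discarded pending ['b']; in_txn=False
Op 6: BEGIN: in_txn=True, pending={}
Op 7: UPDATE b=19 (pending; pending now {b=19})
Op 8: UPDATE b=25 (pending; pending now {b=25})
Op 9: ROLLBACK: discarded pending ['b']; in_txn=False
ROLLBACK at op 5 discards: ['b']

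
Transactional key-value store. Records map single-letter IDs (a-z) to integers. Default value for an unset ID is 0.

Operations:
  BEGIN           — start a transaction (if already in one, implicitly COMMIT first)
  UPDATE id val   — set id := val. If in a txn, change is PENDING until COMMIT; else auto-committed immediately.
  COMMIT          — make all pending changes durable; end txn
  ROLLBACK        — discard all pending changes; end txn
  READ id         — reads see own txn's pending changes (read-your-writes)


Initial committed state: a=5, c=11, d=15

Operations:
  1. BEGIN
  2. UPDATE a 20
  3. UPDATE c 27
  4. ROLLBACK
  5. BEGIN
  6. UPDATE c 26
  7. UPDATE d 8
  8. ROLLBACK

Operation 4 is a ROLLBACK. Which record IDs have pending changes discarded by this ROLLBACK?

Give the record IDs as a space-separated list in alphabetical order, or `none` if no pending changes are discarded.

Answer: a c

Derivation:
Initial committed: {a=5, c=11, d=15}
Op 1: BEGIN: in_txn=True, pending={}
Op 2: UPDATE a=20 (pending; pending now {a=20})
Op 3: UPDATE c=27 (pending; pending now {a=20, c=27})
Op 4: ROLLBACK: discarded pending ['a', 'c']; in_txn=False
Op 5: BEGIN: in_txn=True, pending={}
Op 6: UPDATE c=26 (pending; pending now {c=26})
Op 7: UPDATE d=8 (pending; pending now {c=26, d=8})
Op 8: ROLLBACK: discarded pending ['c', 'd']; in_txn=False
ROLLBACK at op 4 discards: ['a', 'c']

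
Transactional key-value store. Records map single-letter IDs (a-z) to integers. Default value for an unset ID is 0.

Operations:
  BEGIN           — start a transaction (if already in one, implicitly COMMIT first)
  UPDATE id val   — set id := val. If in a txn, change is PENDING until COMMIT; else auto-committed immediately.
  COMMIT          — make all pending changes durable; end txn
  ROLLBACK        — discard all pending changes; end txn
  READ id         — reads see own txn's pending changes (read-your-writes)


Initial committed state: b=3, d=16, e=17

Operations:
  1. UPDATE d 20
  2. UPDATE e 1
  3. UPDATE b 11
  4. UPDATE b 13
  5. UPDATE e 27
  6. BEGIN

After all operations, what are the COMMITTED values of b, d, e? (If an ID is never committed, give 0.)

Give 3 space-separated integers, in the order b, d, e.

Answer: 13 20 27

Derivation:
Initial committed: {b=3, d=16, e=17}
Op 1: UPDATE d=20 (auto-commit; committed d=20)
Op 2: UPDATE e=1 (auto-commit; committed e=1)
Op 3: UPDATE b=11 (auto-commit; committed b=11)
Op 4: UPDATE b=13 (auto-commit; committed b=13)
Op 5: UPDATE e=27 (auto-commit; committed e=27)
Op 6: BEGIN: in_txn=True, pending={}
Final committed: {b=13, d=20, e=27}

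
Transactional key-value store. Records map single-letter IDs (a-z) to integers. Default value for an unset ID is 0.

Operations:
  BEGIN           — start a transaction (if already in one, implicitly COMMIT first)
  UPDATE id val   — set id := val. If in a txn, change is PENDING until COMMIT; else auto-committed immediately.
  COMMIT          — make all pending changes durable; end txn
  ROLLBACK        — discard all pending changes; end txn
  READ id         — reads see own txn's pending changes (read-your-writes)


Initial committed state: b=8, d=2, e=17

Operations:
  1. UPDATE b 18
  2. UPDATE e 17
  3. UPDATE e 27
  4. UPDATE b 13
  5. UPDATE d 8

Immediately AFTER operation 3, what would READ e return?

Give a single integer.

Answer: 27

Derivation:
Initial committed: {b=8, d=2, e=17}
Op 1: UPDATE b=18 (auto-commit; committed b=18)
Op 2: UPDATE e=17 (auto-commit; committed e=17)
Op 3: UPDATE e=27 (auto-commit; committed e=27)
After op 3: visible(e) = 27 (pending={}, committed={b=18, d=2, e=27})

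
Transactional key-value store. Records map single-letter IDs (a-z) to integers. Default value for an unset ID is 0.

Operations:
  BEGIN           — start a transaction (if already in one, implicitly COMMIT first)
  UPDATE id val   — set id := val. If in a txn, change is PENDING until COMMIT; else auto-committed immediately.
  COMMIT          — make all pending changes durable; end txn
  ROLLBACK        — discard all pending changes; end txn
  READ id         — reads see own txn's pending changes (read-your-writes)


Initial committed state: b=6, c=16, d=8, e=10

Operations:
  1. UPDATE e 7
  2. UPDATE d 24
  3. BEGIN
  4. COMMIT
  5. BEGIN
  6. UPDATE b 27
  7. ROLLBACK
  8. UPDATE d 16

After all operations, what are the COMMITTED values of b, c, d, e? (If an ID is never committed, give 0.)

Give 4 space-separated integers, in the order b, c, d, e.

Answer: 6 16 16 7

Derivation:
Initial committed: {b=6, c=16, d=8, e=10}
Op 1: UPDATE e=7 (auto-commit; committed e=7)
Op 2: UPDATE d=24 (auto-commit; committed d=24)
Op 3: BEGIN: in_txn=True, pending={}
Op 4: COMMIT: merged [] into committed; committed now {b=6, c=16, d=24, e=7}
Op 5: BEGIN: in_txn=True, pending={}
Op 6: UPDATE b=27 (pending; pending now {b=27})
Op 7: ROLLBACK: discarded pending ['b']; in_txn=False
Op 8: UPDATE d=16 (auto-commit; committed d=16)
Final committed: {b=6, c=16, d=16, e=7}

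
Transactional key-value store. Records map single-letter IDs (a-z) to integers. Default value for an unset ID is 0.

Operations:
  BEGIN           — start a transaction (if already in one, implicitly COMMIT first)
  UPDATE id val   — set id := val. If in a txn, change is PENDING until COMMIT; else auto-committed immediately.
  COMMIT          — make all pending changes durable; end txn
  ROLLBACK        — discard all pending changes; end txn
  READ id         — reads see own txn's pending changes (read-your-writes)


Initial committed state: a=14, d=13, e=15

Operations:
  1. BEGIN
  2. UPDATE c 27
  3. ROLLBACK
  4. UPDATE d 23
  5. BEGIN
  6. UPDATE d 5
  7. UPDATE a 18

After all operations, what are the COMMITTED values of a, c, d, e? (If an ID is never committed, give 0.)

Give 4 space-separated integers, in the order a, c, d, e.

Initial committed: {a=14, d=13, e=15}
Op 1: BEGIN: in_txn=True, pending={}
Op 2: UPDATE c=27 (pending; pending now {c=27})
Op 3: ROLLBACK: discarded pending ['c']; in_txn=False
Op 4: UPDATE d=23 (auto-commit; committed d=23)
Op 5: BEGIN: in_txn=True, pending={}
Op 6: UPDATE d=5 (pending; pending now {d=5})
Op 7: UPDATE a=18 (pending; pending now {a=18, d=5})
Final committed: {a=14, d=23, e=15}

Answer: 14 0 23 15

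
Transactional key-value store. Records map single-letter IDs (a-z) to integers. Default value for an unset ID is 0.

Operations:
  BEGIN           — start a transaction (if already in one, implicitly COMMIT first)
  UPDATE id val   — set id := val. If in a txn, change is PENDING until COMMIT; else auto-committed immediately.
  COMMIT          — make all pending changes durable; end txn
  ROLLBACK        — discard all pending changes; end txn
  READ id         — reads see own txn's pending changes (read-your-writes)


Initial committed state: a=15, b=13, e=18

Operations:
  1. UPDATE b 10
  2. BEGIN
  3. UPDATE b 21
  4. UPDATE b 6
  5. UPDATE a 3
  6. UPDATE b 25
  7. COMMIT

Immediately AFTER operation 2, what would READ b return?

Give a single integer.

Answer: 10

Derivation:
Initial committed: {a=15, b=13, e=18}
Op 1: UPDATE b=10 (auto-commit; committed b=10)
Op 2: BEGIN: in_txn=True, pending={}
After op 2: visible(b) = 10 (pending={}, committed={a=15, b=10, e=18})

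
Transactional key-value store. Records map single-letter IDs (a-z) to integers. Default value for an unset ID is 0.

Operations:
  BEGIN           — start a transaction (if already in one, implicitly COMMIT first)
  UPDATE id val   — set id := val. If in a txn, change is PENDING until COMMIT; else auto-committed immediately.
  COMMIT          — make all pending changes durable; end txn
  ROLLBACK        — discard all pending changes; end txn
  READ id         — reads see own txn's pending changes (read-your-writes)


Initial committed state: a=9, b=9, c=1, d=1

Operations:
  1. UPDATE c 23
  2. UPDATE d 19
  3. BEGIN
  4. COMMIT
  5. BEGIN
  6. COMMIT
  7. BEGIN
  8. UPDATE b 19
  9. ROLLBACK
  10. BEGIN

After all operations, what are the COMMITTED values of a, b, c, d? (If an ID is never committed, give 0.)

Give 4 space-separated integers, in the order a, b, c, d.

Initial committed: {a=9, b=9, c=1, d=1}
Op 1: UPDATE c=23 (auto-commit; committed c=23)
Op 2: UPDATE d=19 (auto-commit; committed d=19)
Op 3: BEGIN: in_txn=True, pending={}
Op 4: COMMIT: merged [] into committed; committed now {a=9, b=9, c=23, d=19}
Op 5: BEGIN: in_txn=True, pending={}
Op 6: COMMIT: merged [] into committed; committed now {a=9, b=9, c=23, d=19}
Op 7: BEGIN: in_txn=True, pending={}
Op 8: UPDATE b=19 (pending; pending now {b=19})
Op 9: ROLLBACK: discarded pending ['b']; in_txn=False
Op 10: BEGIN: in_txn=True, pending={}
Final committed: {a=9, b=9, c=23, d=19}

Answer: 9 9 23 19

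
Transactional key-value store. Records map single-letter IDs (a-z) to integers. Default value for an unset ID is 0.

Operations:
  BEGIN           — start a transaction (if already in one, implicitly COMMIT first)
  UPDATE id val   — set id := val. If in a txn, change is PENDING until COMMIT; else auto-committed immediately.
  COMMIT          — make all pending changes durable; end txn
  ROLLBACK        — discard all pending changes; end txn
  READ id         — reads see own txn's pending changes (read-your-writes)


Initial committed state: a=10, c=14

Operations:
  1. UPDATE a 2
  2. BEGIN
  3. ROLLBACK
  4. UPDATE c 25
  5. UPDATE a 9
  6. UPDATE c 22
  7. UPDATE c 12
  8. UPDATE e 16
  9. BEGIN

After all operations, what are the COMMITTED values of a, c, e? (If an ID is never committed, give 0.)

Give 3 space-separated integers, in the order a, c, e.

Answer: 9 12 16

Derivation:
Initial committed: {a=10, c=14}
Op 1: UPDATE a=2 (auto-commit; committed a=2)
Op 2: BEGIN: in_txn=True, pending={}
Op 3: ROLLBACK: discarded pending []; in_txn=False
Op 4: UPDATE c=25 (auto-commit; committed c=25)
Op 5: UPDATE a=9 (auto-commit; committed a=9)
Op 6: UPDATE c=22 (auto-commit; committed c=22)
Op 7: UPDATE c=12 (auto-commit; committed c=12)
Op 8: UPDATE e=16 (auto-commit; committed e=16)
Op 9: BEGIN: in_txn=True, pending={}
Final committed: {a=9, c=12, e=16}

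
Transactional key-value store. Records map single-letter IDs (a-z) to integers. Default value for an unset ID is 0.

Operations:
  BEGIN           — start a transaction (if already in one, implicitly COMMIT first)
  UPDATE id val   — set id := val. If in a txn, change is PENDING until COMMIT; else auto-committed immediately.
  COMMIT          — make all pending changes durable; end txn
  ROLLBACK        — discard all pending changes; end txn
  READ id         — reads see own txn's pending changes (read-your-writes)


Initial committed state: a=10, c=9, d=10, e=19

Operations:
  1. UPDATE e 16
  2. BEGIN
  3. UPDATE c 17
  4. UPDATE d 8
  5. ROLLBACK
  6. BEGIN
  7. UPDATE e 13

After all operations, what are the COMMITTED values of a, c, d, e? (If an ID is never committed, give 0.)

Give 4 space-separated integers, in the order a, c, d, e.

Answer: 10 9 10 16

Derivation:
Initial committed: {a=10, c=9, d=10, e=19}
Op 1: UPDATE e=16 (auto-commit; committed e=16)
Op 2: BEGIN: in_txn=True, pending={}
Op 3: UPDATE c=17 (pending; pending now {c=17})
Op 4: UPDATE d=8 (pending; pending now {c=17, d=8})
Op 5: ROLLBACK: discarded pending ['c', 'd']; in_txn=False
Op 6: BEGIN: in_txn=True, pending={}
Op 7: UPDATE e=13 (pending; pending now {e=13})
Final committed: {a=10, c=9, d=10, e=16}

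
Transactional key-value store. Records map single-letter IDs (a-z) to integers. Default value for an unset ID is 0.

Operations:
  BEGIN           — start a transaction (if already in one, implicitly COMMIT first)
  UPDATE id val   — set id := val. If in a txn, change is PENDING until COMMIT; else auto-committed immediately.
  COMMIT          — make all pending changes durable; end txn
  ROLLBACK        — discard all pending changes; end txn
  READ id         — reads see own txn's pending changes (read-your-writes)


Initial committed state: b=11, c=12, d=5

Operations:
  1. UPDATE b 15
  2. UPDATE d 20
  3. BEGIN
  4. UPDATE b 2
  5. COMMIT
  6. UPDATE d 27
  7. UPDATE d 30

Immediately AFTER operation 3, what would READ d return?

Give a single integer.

Initial committed: {b=11, c=12, d=5}
Op 1: UPDATE b=15 (auto-commit; committed b=15)
Op 2: UPDATE d=20 (auto-commit; committed d=20)
Op 3: BEGIN: in_txn=True, pending={}
After op 3: visible(d) = 20 (pending={}, committed={b=15, c=12, d=20})

Answer: 20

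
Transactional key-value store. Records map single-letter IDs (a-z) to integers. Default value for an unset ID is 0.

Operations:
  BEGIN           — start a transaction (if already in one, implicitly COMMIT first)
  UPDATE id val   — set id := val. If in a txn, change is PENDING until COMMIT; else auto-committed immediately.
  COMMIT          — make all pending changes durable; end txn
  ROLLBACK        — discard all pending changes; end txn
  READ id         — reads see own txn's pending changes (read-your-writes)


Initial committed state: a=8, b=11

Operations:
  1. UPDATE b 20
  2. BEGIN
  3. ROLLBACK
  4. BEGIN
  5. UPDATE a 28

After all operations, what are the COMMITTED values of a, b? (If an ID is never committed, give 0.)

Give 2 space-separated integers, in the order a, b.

Initial committed: {a=8, b=11}
Op 1: UPDATE b=20 (auto-commit; committed b=20)
Op 2: BEGIN: in_txn=True, pending={}
Op 3: ROLLBACK: discarded pending []; in_txn=False
Op 4: BEGIN: in_txn=True, pending={}
Op 5: UPDATE a=28 (pending; pending now {a=28})
Final committed: {a=8, b=20}

Answer: 8 20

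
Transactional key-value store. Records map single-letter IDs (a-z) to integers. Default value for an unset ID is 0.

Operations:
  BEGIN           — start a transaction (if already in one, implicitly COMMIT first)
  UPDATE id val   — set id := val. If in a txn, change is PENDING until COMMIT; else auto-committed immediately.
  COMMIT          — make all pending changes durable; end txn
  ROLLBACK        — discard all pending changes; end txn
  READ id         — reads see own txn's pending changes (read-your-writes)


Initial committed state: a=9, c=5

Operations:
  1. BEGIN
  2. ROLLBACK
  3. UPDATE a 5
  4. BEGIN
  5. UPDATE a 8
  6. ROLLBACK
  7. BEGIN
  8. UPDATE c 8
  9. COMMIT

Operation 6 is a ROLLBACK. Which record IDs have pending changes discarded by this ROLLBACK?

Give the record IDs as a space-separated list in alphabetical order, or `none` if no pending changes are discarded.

Answer: a

Derivation:
Initial committed: {a=9, c=5}
Op 1: BEGIN: in_txn=True, pending={}
Op 2: ROLLBACK: discarded pending []; in_txn=False
Op 3: UPDATE a=5 (auto-commit; committed a=5)
Op 4: BEGIN: in_txn=True, pending={}
Op 5: UPDATE a=8 (pending; pending now {a=8})
Op 6: ROLLBACK: discarded pending ['a']; in_txn=False
Op 7: BEGIN: in_txn=True, pending={}
Op 8: UPDATE c=8 (pending; pending now {c=8})
Op 9: COMMIT: merged ['c'] into committed; committed now {a=5, c=8}
ROLLBACK at op 6 discards: ['a']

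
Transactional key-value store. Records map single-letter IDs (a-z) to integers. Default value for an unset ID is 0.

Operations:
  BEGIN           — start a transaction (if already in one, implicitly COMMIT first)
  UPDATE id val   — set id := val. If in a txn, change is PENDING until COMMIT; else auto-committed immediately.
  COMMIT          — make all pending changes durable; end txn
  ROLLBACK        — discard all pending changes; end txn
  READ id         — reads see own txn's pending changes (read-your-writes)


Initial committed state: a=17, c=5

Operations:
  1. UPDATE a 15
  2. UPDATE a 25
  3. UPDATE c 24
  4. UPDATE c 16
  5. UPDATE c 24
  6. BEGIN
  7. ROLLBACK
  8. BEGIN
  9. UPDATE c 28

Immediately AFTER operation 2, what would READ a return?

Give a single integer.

Initial committed: {a=17, c=5}
Op 1: UPDATE a=15 (auto-commit; committed a=15)
Op 2: UPDATE a=25 (auto-commit; committed a=25)
After op 2: visible(a) = 25 (pending={}, committed={a=25, c=5})

Answer: 25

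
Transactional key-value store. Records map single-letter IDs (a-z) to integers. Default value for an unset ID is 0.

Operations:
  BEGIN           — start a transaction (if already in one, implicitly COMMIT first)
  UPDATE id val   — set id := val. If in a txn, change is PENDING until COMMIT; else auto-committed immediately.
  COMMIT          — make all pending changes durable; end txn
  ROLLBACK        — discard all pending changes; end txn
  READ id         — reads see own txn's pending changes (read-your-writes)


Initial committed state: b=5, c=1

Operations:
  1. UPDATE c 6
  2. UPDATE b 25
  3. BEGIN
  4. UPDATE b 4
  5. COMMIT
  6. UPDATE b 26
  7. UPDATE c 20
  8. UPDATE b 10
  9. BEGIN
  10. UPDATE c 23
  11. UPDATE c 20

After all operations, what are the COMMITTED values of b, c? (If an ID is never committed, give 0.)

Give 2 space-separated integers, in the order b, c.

Answer: 10 20

Derivation:
Initial committed: {b=5, c=1}
Op 1: UPDATE c=6 (auto-commit; committed c=6)
Op 2: UPDATE b=25 (auto-commit; committed b=25)
Op 3: BEGIN: in_txn=True, pending={}
Op 4: UPDATE b=4 (pending; pending now {b=4})
Op 5: COMMIT: merged ['b'] into committed; committed now {b=4, c=6}
Op 6: UPDATE b=26 (auto-commit; committed b=26)
Op 7: UPDATE c=20 (auto-commit; committed c=20)
Op 8: UPDATE b=10 (auto-commit; committed b=10)
Op 9: BEGIN: in_txn=True, pending={}
Op 10: UPDATE c=23 (pending; pending now {c=23})
Op 11: UPDATE c=20 (pending; pending now {c=20})
Final committed: {b=10, c=20}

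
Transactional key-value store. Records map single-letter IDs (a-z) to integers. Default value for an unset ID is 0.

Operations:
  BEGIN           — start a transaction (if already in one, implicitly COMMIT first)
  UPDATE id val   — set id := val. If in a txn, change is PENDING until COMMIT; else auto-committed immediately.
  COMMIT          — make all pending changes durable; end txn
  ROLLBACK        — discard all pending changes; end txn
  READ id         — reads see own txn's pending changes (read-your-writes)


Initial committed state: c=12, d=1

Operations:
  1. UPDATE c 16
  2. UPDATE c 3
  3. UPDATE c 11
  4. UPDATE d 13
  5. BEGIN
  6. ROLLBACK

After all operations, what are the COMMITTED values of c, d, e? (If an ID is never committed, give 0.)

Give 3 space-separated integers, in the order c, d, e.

Initial committed: {c=12, d=1}
Op 1: UPDATE c=16 (auto-commit; committed c=16)
Op 2: UPDATE c=3 (auto-commit; committed c=3)
Op 3: UPDATE c=11 (auto-commit; committed c=11)
Op 4: UPDATE d=13 (auto-commit; committed d=13)
Op 5: BEGIN: in_txn=True, pending={}
Op 6: ROLLBACK: discarded pending []; in_txn=False
Final committed: {c=11, d=13}

Answer: 11 13 0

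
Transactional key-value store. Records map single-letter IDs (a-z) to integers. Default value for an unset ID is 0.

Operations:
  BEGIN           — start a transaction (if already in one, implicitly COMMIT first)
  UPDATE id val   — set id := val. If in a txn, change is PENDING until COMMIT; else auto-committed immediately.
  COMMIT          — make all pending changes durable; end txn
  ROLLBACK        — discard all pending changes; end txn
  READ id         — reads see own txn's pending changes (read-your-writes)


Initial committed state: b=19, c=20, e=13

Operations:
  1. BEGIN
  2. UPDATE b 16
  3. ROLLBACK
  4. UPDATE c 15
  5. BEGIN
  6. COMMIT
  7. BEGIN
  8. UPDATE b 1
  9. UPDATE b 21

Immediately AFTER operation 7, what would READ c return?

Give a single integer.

Initial committed: {b=19, c=20, e=13}
Op 1: BEGIN: in_txn=True, pending={}
Op 2: UPDATE b=16 (pending; pending now {b=16})
Op 3: ROLLBACK: discarded pending ['b']; in_txn=False
Op 4: UPDATE c=15 (auto-commit; committed c=15)
Op 5: BEGIN: in_txn=True, pending={}
Op 6: COMMIT: merged [] into committed; committed now {b=19, c=15, e=13}
Op 7: BEGIN: in_txn=True, pending={}
After op 7: visible(c) = 15 (pending={}, committed={b=19, c=15, e=13})

Answer: 15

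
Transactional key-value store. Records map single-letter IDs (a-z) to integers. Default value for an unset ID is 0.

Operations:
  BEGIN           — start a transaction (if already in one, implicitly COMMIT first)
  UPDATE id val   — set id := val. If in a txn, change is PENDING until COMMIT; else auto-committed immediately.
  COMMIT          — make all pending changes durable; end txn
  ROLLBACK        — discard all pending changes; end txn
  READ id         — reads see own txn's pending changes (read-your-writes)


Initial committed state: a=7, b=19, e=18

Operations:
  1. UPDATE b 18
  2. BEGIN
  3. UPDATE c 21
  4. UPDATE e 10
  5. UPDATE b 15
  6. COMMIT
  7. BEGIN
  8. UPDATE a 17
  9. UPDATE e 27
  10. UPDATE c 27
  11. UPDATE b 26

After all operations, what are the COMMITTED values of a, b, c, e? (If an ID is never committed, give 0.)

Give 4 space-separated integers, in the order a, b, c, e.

Initial committed: {a=7, b=19, e=18}
Op 1: UPDATE b=18 (auto-commit; committed b=18)
Op 2: BEGIN: in_txn=True, pending={}
Op 3: UPDATE c=21 (pending; pending now {c=21})
Op 4: UPDATE e=10 (pending; pending now {c=21, e=10})
Op 5: UPDATE b=15 (pending; pending now {b=15, c=21, e=10})
Op 6: COMMIT: merged ['b', 'c', 'e'] into committed; committed now {a=7, b=15, c=21, e=10}
Op 7: BEGIN: in_txn=True, pending={}
Op 8: UPDATE a=17 (pending; pending now {a=17})
Op 9: UPDATE e=27 (pending; pending now {a=17, e=27})
Op 10: UPDATE c=27 (pending; pending now {a=17, c=27, e=27})
Op 11: UPDATE b=26 (pending; pending now {a=17, b=26, c=27, e=27})
Final committed: {a=7, b=15, c=21, e=10}

Answer: 7 15 21 10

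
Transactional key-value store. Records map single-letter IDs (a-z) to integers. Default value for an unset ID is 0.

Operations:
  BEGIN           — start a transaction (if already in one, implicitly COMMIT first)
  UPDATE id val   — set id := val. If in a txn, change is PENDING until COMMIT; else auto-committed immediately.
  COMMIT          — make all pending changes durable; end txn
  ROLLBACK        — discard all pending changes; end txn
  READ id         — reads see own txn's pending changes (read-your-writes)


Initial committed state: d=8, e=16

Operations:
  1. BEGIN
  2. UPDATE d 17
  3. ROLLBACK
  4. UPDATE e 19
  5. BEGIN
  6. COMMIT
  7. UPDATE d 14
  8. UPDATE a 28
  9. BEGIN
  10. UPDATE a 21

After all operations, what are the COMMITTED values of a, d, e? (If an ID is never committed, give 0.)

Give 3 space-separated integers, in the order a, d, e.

Initial committed: {d=8, e=16}
Op 1: BEGIN: in_txn=True, pending={}
Op 2: UPDATE d=17 (pending; pending now {d=17})
Op 3: ROLLBACK: discarded pending ['d']; in_txn=False
Op 4: UPDATE e=19 (auto-commit; committed e=19)
Op 5: BEGIN: in_txn=True, pending={}
Op 6: COMMIT: merged [] into committed; committed now {d=8, e=19}
Op 7: UPDATE d=14 (auto-commit; committed d=14)
Op 8: UPDATE a=28 (auto-commit; committed a=28)
Op 9: BEGIN: in_txn=True, pending={}
Op 10: UPDATE a=21 (pending; pending now {a=21})
Final committed: {a=28, d=14, e=19}

Answer: 28 14 19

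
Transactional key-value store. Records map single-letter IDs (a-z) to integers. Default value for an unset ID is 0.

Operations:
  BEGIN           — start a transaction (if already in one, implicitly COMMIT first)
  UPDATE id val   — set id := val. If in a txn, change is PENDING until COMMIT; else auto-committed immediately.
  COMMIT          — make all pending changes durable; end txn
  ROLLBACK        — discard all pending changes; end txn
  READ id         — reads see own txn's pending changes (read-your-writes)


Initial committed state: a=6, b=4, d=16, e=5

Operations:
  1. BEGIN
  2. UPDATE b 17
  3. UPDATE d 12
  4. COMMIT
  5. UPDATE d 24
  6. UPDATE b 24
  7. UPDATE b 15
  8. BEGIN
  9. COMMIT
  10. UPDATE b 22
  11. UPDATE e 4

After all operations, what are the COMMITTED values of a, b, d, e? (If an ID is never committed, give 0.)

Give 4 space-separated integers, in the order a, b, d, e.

Initial committed: {a=6, b=4, d=16, e=5}
Op 1: BEGIN: in_txn=True, pending={}
Op 2: UPDATE b=17 (pending; pending now {b=17})
Op 3: UPDATE d=12 (pending; pending now {b=17, d=12})
Op 4: COMMIT: merged ['b', 'd'] into committed; committed now {a=6, b=17, d=12, e=5}
Op 5: UPDATE d=24 (auto-commit; committed d=24)
Op 6: UPDATE b=24 (auto-commit; committed b=24)
Op 7: UPDATE b=15 (auto-commit; committed b=15)
Op 8: BEGIN: in_txn=True, pending={}
Op 9: COMMIT: merged [] into committed; committed now {a=6, b=15, d=24, e=5}
Op 10: UPDATE b=22 (auto-commit; committed b=22)
Op 11: UPDATE e=4 (auto-commit; committed e=4)
Final committed: {a=6, b=22, d=24, e=4}

Answer: 6 22 24 4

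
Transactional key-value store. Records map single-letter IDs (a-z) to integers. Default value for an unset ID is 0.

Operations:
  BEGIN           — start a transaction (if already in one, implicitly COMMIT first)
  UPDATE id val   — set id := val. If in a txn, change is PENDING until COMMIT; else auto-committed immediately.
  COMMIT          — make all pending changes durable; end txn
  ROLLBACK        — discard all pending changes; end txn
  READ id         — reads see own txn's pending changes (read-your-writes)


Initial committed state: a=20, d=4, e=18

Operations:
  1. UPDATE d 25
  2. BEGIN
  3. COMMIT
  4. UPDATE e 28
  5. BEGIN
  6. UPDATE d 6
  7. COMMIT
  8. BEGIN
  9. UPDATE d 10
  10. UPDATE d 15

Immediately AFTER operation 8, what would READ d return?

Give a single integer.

Initial committed: {a=20, d=4, e=18}
Op 1: UPDATE d=25 (auto-commit; committed d=25)
Op 2: BEGIN: in_txn=True, pending={}
Op 3: COMMIT: merged [] into committed; committed now {a=20, d=25, e=18}
Op 4: UPDATE e=28 (auto-commit; committed e=28)
Op 5: BEGIN: in_txn=True, pending={}
Op 6: UPDATE d=6 (pending; pending now {d=6})
Op 7: COMMIT: merged ['d'] into committed; committed now {a=20, d=6, e=28}
Op 8: BEGIN: in_txn=True, pending={}
After op 8: visible(d) = 6 (pending={}, committed={a=20, d=6, e=28})

Answer: 6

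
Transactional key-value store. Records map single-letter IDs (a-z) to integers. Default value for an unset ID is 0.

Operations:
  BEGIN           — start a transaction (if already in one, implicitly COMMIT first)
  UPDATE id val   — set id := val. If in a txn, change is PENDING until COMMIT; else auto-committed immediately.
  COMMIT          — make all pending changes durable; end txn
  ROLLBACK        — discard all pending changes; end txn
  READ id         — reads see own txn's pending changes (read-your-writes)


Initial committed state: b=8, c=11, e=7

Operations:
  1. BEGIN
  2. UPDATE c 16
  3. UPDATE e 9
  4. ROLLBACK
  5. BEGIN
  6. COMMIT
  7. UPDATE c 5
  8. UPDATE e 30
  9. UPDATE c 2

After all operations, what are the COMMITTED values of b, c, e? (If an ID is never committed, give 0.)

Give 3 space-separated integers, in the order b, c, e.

Initial committed: {b=8, c=11, e=7}
Op 1: BEGIN: in_txn=True, pending={}
Op 2: UPDATE c=16 (pending; pending now {c=16})
Op 3: UPDATE e=9 (pending; pending now {c=16, e=9})
Op 4: ROLLBACK: discarded pending ['c', 'e']; in_txn=False
Op 5: BEGIN: in_txn=True, pending={}
Op 6: COMMIT: merged [] into committed; committed now {b=8, c=11, e=7}
Op 7: UPDATE c=5 (auto-commit; committed c=5)
Op 8: UPDATE e=30 (auto-commit; committed e=30)
Op 9: UPDATE c=2 (auto-commit; committed c=2)
Final committed: {b=8, c=2, e=30}

Answer: 8 2 30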